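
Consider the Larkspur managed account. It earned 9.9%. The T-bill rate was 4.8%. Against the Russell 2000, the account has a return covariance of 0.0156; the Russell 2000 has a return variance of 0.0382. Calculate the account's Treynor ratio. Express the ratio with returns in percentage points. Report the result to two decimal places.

12.49

β = Cov / Var = 0.0156 / 0.0382 = 0.4084
Treynor = (Rp − Rf) / β = (9.9% − 4.8%) / 0.4084 = 5.10 / 0.4084 = 12.4878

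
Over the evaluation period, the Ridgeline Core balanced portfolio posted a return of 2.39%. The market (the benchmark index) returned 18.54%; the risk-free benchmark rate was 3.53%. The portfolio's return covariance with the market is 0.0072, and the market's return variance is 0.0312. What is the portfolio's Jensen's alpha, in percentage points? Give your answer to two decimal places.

-4.60

β = Cov / Var = 0.0072 / 0.0312 = 0.2308
E[R] = Rf + β(Rm − Rf) = 3.53% + 0.2308 × (18.54% − 3.53%) = 6.9943%
α = Rp − E[R] = 2.39% − 6.9943% = -4.6043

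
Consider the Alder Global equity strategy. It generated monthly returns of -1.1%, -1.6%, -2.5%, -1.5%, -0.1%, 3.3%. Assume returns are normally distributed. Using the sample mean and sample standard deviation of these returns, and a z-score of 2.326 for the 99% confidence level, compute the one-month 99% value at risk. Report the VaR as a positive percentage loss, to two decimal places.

5.36

μ = (-1.1 − 1.6 − 2.5 − 1.5 − 0.1 + 3.3) / 6 = -3.50 / 6 = -0.5833%
Σ(r − μ)² = (-1.1 − (-0.5833))² + (-1.6 − (-0.5833))² + … = 21.1283
sample σ = √(21.1283 / 5) = √4.2257 = 2.0557%
VaR = −(μ − z·σ) = −(-0.5833 − 2.326 × 2.0557) = −(-5.3649) = 5.3649%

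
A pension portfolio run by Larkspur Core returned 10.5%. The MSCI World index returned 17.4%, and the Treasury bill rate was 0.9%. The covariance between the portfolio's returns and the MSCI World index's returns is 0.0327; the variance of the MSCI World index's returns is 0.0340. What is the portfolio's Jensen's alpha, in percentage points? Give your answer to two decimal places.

β = Cov / Var = 0.0327 / 0.0340 = 0.9618
E[R] = Rf + β(Rm − Rf) = 0.9% + 0.9618 × (17.4% − 0.9%) = 16.7697%
α = Rp − E[R] = 10.5% − 16.7697% = -6.2697

-6.27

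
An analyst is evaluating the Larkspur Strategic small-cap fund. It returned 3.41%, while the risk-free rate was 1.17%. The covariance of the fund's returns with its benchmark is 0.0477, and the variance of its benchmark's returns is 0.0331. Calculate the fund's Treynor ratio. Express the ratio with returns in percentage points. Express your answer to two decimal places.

β = Cov / Var = 0.0477 / 0.0331 = 1.4411
Treynor = (Rp − Rf) / β = (3.41% − 1.17%) / 1.4411 = 2.24 / 1.4411 = 1.5544

1.55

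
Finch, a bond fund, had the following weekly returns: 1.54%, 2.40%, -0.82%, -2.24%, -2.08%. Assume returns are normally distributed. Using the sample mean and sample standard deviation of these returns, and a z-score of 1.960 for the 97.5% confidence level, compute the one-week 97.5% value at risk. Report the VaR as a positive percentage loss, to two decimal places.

μ = (1.54 + 2.4 − 0.82 − 2.24 − 2.08) / 5 = -1.200 / 5 = -0.2400%
Sample std dev = √[17.8600 / 4] = 2.1131%
VaR = −(μ − z·σ) = −(-0.2400 − 1.960 × 2.1131) = −(-4.3817) = 4.3817%

4.38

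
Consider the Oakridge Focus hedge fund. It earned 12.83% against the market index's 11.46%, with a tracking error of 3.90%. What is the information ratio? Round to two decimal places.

IR = (Rp − Rb) / TE = (12.83% − 11.46%) / 3.90% = 1.37% / 3.90% = 0.3513

0.35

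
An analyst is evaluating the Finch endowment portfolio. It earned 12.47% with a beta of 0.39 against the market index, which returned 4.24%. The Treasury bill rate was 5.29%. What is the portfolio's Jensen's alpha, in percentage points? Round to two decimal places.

7.59

CAPM expected return = Rf + β(Rm − Rf) = 5.29% + 0.39 × (4.24% − 5.29%) = 5.29 + 0.39 × -1.05 = 4.8805%
Jensen's α = Rp − E[R] = 12.47% − 4.8805% = 7.5895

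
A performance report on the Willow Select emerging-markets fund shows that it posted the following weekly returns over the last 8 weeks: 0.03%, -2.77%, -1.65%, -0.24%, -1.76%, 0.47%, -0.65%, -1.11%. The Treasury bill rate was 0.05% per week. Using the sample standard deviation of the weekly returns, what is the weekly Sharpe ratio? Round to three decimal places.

r̄ = (0.03 − 2.77 − 1.65 − 0.24 − 1.76 + 0.47 − 0.65 − 1.11) / 8 = -0.9600%
Σ(r − r̄)² = (0.03 − (-0.9600))² + (-2.77 − (-0.9600))² + (-1.65 − (-0.9600))² + … = 8.0542
σ = √[8.0542 / 7] = 1.0727%
Sharpe = (r̄ − rf) / σ = (-0.9600 − 0.05) / 1.0727 = -1.0100 / 1.0727 = -0.9415

-0.942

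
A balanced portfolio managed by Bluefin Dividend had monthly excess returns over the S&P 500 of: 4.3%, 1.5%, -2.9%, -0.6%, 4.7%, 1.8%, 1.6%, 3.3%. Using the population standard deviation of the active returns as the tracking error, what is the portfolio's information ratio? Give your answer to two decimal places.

0.72

r̄ = (4.3 + 1.5 − 2.9 − 0.6 + 4.7 + 1.8 + 1.6 + 3.3) / 8 = 13.70 / 8 = 1.7125%
Σ(r − r̄)² = 44.8288; population σ = √(44.8288/8) = 2.3672%
IR = r̄ / tracking error = 1.7125 / 2.3672 = 0.7234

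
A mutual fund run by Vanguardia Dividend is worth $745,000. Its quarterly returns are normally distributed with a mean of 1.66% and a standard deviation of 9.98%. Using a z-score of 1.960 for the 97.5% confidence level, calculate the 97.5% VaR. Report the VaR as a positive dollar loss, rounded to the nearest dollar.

Return at the 97.5% tail: μ − z·σ = 1.66% − 1.960 × 9.98% = 1.66 − 19.5608 = -17.9008%
VaR = −(-17.9008%) × $745,000 = 17.9008% × $745,000 = $133,361

$133,361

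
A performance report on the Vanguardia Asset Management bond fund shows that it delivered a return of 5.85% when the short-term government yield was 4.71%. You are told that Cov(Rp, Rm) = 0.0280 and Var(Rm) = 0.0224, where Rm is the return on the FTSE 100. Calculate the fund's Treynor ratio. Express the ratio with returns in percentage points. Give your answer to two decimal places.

β = Cov / Var = 0.0280 / 0.0224 = 1.2500
Treynor = (Rp − Rf) / β = (5.85% − 4.71%) / 1.2500 = 1.14 / 1.2500 = 0.9120

0.91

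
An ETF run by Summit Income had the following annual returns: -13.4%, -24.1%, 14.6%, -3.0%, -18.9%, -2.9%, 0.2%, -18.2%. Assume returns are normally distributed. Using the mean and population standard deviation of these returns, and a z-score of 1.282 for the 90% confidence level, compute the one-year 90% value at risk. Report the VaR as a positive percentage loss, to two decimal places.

r̄ = (-13.4 − 24.1 + 14.6 − 3 − 18.9 − 2.9 + 0.2 − 18.2) / 8 = -8.2125%
Population σ = √[Σ(r − r̄)² / 8] = √[1139.8688 / 8] = √142.4836 = 11.9366%
VaR = −(r̄ − z·σ) = −(-8.2125 − 1.282 × 11.9366) = −(-23.5152) = 23.5152%

23.52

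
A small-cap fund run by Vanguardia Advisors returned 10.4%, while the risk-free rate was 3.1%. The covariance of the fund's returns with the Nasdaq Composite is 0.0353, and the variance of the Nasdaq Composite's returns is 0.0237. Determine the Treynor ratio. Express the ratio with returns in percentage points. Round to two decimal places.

β = Cov / Var = 0.0353 / 0.0237 = 1.4895
Treynor = (Rp − Rf) / β = (10.4% − 3.1%) / 1.4895 = 7.30 / 1.4895 = 4.9010

4.90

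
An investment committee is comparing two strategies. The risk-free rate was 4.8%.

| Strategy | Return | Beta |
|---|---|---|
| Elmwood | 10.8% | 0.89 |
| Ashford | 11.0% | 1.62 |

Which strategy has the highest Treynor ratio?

Elmwood

Elmwood: Treynor = (10.8% − 4.8%) / 0.89 = 6.742
Ashford: Treynor = (11.0% − 4.8%) / 1.62 = 3.827
Highest: Elmwood (6.742).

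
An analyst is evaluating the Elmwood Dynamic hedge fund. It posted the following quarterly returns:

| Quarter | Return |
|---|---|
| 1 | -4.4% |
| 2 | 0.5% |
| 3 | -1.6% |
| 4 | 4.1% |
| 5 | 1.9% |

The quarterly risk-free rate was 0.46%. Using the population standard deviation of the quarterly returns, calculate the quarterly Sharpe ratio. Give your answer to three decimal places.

μ = (-4.4 + 0.5 − 1.6 + 4.1 + 1.9) / 5 = 0.50 / 5 = 0.1000%
Σ(r − μ)² = 42.5400; population σ = √(42.5400/5) = 2.9168%
Sharpe = (μ − rf) / σ = (0.1000 − 0.46) / 2.9168 = -0.3600 / 2.9168 = -0.1234

-0.123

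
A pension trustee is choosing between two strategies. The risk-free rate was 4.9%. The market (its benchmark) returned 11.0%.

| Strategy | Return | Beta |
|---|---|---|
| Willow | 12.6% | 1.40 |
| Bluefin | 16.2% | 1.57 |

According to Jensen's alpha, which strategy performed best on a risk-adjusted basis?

Willow: α = 12.6% − [4.9% + 1.40 × (11.0% − 4.9%)] = -0.840
Bluefin: α = 16.2% − [4.9% + 1.57 × (11.0% − 4.9%)] = 1.723
Highest: Bluefin (1.723).

Bluefin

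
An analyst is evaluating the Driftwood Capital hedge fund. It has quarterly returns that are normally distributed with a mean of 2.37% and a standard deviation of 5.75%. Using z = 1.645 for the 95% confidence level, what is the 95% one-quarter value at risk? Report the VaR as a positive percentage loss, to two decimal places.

7.09

VaR (as % loss) = −(μ − z·σ) = −(2.37% − 1.645 × 5.75%) = −(-7.08875%) = 7.08875%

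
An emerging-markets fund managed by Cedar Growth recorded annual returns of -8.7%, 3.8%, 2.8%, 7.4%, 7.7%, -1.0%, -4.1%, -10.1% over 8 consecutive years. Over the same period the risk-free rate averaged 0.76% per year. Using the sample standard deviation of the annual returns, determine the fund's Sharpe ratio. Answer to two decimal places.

-0.15

Mean return r̄ = -2.20 / 8 = -0.2750%
Sample std dev = √[331.2350 / 7] = 6.8789%
Sharpe = (r̄ − rf) / σ = (-0.2750 − 0.76) / 6.8789 = -1.0350 / 6.8789 = -0.1505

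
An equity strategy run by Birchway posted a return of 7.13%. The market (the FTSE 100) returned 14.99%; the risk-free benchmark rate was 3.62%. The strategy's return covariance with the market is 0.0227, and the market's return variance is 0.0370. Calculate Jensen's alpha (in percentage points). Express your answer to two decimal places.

β = Cov / Var = 0.0227 / 0.0370 = 0.6135
E[R] = Rf + β(Rm − Rf) = 3.62% + 0.6135 × (14.99% − 3.62%) = 10.5955%
α = Rp − E[R] = 7.13% − 10.5955% = -3.4655

-3.47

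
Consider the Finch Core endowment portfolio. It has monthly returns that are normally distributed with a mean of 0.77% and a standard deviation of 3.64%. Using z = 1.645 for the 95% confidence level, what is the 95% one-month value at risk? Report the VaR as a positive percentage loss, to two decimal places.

VaR (as % loss) = −(μ − z·σ) = −(0.77% − 1.645 × 3.64%) = −(-5.2178%) = 5.2178%

5.22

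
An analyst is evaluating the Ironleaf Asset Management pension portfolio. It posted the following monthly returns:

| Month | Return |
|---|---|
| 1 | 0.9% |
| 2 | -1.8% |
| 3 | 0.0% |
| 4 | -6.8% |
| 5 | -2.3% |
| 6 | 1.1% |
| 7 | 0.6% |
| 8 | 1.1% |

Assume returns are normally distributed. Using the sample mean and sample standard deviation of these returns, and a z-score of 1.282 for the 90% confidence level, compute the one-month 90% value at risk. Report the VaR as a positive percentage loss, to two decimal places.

Mean return r̄ = -7.20 / 8 = -0.9000%
Sample std dev = √[51.8800 / 7] = 2.7224%
VaR = −(r̄ − z·σ) = −(-0.9000 − 1.282 × 2.7224) = −(-4.3901) = 4.3901%

4.39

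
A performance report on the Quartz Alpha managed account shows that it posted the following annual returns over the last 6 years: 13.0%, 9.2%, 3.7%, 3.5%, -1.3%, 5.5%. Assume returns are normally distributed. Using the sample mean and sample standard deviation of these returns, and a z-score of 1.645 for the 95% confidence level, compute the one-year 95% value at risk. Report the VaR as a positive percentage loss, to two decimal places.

2.57

r̄ = (13 + 9.2 + 3.7 + 3.5 − 1.3 + 5.5) / 6 = 33.60 / 6 = 5.6000%
Σ(r − r̄)² = (13 − 5.6000)² + (9.2 − 5.6000)² + … = 123.3600
σ = √[123.3600 / 5] = 4.9671%
VaR = −(r̄ − z·σ) = −(5.6000 − 1.645 × 4.9671) = −(-2.5709) = 2.5709%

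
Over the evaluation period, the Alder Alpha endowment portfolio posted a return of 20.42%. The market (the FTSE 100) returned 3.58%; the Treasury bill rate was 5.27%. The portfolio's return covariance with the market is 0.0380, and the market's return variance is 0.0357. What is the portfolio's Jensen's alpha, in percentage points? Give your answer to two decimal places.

16.95

β = Cov / Var = 0.0380 / 0.0357 = 1.0644
E[R] = Rf + β(Rm − Rf) = 5.27% + 1.0644 × (3.58% − 5.27%) = 3.4712%
α = Rp − E[R] = 20.42% − 3.4712% = 16.9488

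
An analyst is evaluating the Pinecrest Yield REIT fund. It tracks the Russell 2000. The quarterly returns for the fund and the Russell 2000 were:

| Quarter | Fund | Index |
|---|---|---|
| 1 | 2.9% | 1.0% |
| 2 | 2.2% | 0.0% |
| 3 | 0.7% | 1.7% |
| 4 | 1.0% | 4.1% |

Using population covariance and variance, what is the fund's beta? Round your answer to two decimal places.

r̄p = 1.7000%,  r̄m = 1.7000%
Cov = Σ(rp − r̄p)(rm − r̄m) / 4 = -0.8425
Var(rm) = Σ(rm − r̄m)² / 4 = 2.2850
β = Cov / Var = -0.8425 / 2.2850 = -0.3687

-0.37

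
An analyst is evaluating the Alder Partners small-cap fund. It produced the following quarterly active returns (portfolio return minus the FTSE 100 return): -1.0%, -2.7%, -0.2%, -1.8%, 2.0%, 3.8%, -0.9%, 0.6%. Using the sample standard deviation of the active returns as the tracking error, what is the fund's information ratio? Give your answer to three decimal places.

-0.012

μ = (-1 − 2.7 − 0.2 − 1.8 + 2 + 3.8 − 0.9 + 0.6) / 8 = -0.0250%
Σ(r − μ)² = (-1 − (-0.0250))² + (-2.7 − (-0.0250))² + … = 31.1750
sample σ = √(31.1750 / 7) = √4.4536 = 2.1104%
IR = μ / tracking error = -0.0250 / 2.1104 = -0.0118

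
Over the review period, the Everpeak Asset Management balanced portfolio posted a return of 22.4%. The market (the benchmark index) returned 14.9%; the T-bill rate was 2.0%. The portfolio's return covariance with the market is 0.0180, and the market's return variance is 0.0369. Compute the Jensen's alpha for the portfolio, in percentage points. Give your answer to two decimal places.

β = Cov / Var = 0.0180 / 0.0369 = 0.4878
E[R] = Rf + β(Rm − Rf) = 2.0% + 0.4878 × (14.9% − 2.0%) = 8.2926%
α = Rp − E[R] = 22.4% − 8.2926% = 14.1074

14.11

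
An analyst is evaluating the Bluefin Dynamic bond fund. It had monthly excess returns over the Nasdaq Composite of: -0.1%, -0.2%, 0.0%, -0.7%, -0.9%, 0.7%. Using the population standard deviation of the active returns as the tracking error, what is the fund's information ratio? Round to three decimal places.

Mean return r̄ = -1.20 / 6 = -0.2000%
Σ(r − r̄)² = (-0.1 − (-0.2000))² + (-0.2 − (-0.2000))² + … = 1.6000
σ = √[1.6000 / 6] = 0.5164%
IR = r̄ / tracking error = -0.2000 / 0.5164 = -0.3873

-0.387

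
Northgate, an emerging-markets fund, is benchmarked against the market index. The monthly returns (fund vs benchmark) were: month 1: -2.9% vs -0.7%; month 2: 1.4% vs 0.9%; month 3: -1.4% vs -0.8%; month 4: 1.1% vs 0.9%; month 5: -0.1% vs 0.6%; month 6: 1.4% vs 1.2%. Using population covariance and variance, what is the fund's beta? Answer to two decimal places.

1.89

r̄p = -0.0833%,  r̄m = 0.3500%
Cov = Σ(rp − r̄p)(rm − r̄m) / 6 = 1.1992
Var(rm) = Σ(rm − r̄m)² / 6 = 0.6358
β = Cov / Var = 1.1992 / 0.6358 = 1.8861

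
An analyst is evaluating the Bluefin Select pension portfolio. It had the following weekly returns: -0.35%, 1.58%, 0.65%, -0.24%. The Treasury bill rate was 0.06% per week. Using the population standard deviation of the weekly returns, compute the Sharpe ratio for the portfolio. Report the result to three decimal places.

0.449

Mean return r̄ = 1.640 / 4 = 0.4100%
Σ(r − r̄)² = 2.4266; population σ = √(2.4266/4) = 0.7789%
Sharpe = (r̄ − rf) / σ = (0.4100 − 0.06) / 0.7789 = 0.3500 / 0.7789 = 0.4494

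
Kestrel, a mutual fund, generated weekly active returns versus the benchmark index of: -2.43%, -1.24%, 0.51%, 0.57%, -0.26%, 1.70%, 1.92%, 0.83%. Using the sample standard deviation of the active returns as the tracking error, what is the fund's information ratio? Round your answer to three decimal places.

0.136

μ = (-2.43 − 1.24 + 0.51 + 0.57 − 0.26 + 1.7 + 1.92 + 0.83) / 8 = 1.600 / 8 = 0.2000%
Sample std dev = √[15.0404 / 7] = 1.4658%
IR = μ / tracking error = 0.2000 / 1.4658 = 0.1364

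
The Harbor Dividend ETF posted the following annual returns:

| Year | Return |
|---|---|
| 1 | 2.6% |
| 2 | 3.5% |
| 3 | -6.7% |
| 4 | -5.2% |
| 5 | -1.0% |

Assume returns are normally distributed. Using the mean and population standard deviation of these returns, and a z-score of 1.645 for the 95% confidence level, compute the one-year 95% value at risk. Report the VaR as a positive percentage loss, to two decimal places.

Mean return r̄ = -6.80 / 5 = -1.3600%
Σ(r − r̄)² = (2.6 − (-1.3600))² + (3.5 − (-1.3600))² + (-6.7 − (-1.3600))² + … = 82.6920
population σ = √(82.6920 / 5) = √16.5384 = 4.0667%
VaR = −(r̄ − z·σ) = −(-1.3600 − 1.645 × 4.0667) = −(-8.0497) = 8.0497%

8.05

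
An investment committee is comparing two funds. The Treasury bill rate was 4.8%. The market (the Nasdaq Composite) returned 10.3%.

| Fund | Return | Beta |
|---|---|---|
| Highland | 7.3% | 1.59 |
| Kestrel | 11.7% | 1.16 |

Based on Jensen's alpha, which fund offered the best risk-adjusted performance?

Highland: α = 7.3% − [4.8% + 1.59 × (10.3% − 4.8%)] = -6.245
Kestrel: α = 11.7% − [4.8% + 1.16 × (10.3% − 4.8%)] = 0.520
Highest: Kestrel (0.520).

Kestrel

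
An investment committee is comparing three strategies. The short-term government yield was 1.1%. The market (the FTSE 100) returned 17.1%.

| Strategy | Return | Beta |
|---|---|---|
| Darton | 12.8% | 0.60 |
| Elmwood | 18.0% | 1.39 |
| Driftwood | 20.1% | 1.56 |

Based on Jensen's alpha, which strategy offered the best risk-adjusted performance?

Darton

Darton: α = 12.8% − [1.1% + 0.60 × (17.1% − 1.1%)] = 2.100
Elmwood: α = 18.0% − [1.1% + 1.39 × (17.1% − 1.1%)] = -5.340
Driftwood: α = 20.1% − [1.1% + 1.56 × (17.1% − 1.1%)] = -5.960
Highest: Darton (2.100).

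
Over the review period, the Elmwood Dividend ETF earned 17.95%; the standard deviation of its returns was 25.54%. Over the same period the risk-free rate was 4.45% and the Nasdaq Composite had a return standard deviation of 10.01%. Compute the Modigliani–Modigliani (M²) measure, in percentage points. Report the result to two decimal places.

Sharpe = (Rp − Rf) / σp = (17.95% − 4.45%) / 25.54% = 0.5286
M² = Rf + Sharpe × σm = 4.45% + 0.5286 × 10.01% = 9.7413%

9.74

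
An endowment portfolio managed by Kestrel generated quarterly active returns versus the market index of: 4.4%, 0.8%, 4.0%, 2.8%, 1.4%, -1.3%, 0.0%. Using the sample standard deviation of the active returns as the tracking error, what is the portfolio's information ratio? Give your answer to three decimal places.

μ = (4.4 + 0.8 + 4 + 2.8 + 1.4 − 1.3 + 0) / 7 = 1.7286%
Σ(r − μ)² = 26.5743; sample σ = √(26.5743/6) = 2.1045%
IR = μ / tracking error = 1.7286 / 2.1045 = 0.8214

0.821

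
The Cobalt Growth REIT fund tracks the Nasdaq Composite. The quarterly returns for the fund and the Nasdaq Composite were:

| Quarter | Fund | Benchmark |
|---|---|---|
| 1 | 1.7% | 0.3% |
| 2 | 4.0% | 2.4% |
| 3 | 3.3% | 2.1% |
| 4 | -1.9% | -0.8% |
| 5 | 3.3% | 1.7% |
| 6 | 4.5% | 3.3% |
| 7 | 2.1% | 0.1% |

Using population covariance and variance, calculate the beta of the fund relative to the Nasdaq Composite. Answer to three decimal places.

1.332

r̄p = 2.4286%,  r̄m = 1.3000%
Cov = Σ(rp − r̄p)(rm − r̄m) / 7 = 2.4471
Var(rm) = Σ(rm − r̄m)² / 7 = 1.8371
β = Cov / Var = 2.4471 / 1.8371 = 1.3320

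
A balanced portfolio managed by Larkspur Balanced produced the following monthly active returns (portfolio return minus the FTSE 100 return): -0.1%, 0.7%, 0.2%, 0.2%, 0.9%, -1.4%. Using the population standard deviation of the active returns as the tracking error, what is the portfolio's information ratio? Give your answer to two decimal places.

0.11

Mean return r̄ = 0.50 / 6 = 0.0833%
Σ(r − r̄)² = 3.3083; population σ = √(3.3083/6) = 0.7426%
IR = r̄ / tracking error = 0.0833 / 0.7426 = 0.1122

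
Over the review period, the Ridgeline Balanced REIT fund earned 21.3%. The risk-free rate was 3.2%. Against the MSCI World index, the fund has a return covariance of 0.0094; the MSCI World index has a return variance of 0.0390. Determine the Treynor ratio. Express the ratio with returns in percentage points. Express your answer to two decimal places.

β = Cov / Var = 0.0094 / 0.0390 = 0.2410
Treynor = (Rp − Rf) / β = (21.3% − 3.2%) / 0.2410 = 18.10 / 0.2410 = 75.1037

75.10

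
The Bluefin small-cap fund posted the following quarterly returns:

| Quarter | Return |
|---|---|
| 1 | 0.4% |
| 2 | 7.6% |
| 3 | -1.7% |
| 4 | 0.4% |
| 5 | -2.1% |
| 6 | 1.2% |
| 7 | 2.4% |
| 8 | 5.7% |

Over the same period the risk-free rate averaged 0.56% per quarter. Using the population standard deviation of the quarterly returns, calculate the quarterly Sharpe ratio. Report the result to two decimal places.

μ = (0.4 + 7.6 − 1.7 + 0.4 − 2.1 + 1.2 + 2.4 + 5.7) / 8 = 1.7375%
Σ(r − μ)² = 80.9188; population σ = √(80.9188/8) = 3.1804%
Sharpe = (μ − rf) / σ = (1.7375 − 0.56) / 3.1804 = 1.1775 / 3.1804 = 0.3702

0.37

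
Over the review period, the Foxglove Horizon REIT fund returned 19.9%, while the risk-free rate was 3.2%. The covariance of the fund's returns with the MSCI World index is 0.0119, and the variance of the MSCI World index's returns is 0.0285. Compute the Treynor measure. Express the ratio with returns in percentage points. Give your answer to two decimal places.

40.00

β = Cov / Var = 0.0119 / 0.0285 = 0.4175
Treynor = (Rp − Rf) / β = (19.9% − 3.2%) / 0.4175 = 16.70 / 0.4175 = 40.0000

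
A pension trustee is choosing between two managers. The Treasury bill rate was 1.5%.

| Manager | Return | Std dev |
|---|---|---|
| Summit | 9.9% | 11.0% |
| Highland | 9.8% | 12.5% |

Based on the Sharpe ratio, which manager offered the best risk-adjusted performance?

Summit

Summit: Sharpe ratio = (9.9% − 1.5%) / 11.0% = 0.764
Highland: Sharpe ratio = (9.8% − 1.5%) / 12.5% = 0.664
Highest: Summit (0.764).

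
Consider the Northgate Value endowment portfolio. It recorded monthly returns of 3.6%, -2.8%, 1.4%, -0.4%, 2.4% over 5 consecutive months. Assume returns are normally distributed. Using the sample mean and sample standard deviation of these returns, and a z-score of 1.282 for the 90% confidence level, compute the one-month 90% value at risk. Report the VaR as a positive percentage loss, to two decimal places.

2.37

Mean return μ = 4.20 / 5 = 0.8400%
Σ(r − μ)² = (3.6 − 0.8400)² + (-2.8 − 0.8400)² + (1.4 − 0.8400)² + … = 25.1520
sample σ = √(25.1520 / 4) = √6.2880 = 2.5076%
VaR = −(μ − z·σ) = −(0.8400 − 1.282 × 2.5076) = −(-2.3747) = 2.3747%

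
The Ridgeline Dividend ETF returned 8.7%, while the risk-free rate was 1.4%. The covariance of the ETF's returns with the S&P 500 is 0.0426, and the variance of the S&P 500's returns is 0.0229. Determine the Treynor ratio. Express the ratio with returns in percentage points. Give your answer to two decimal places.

3.92

β = Cov / Var = 0.0426 / 0.0229 = 1.8603
Treynor = (Rp − Rf) / β = (8.7% − 1.4%) / 1.8603 = 7.30 / 1.8603 = 3.9241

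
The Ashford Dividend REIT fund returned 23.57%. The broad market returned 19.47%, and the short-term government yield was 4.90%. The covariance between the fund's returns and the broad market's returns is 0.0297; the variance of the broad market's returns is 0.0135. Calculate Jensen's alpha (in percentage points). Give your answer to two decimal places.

-13.38

β = Cov / Var = 0.0297 / 0.0135 = 2.2000
E[R] = Rf + β(Rm − Rf) = 4.90% + 2.2000 × (19.47% − 4.90%) = 36.9540%
α = Rp − E[R] = 23.57% − 36.9540% = -13.3840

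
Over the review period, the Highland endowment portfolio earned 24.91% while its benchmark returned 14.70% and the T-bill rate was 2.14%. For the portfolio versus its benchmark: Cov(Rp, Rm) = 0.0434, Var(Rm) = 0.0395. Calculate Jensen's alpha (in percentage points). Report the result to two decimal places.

β = Cov / Var = 0.0434 / 0.0395 = 1.0987
E[R] = Rf + β(Rm − Rf) = 2.14% + 1.0987 × (14.70% − 2.14%) = 15.9397%
α = Rp − E[R] = 24.91% − 15.9397% = 8.9703

8.97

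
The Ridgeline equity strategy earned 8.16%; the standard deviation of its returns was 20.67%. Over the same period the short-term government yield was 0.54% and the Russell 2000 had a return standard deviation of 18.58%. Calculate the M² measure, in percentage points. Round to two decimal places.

Sharpe = (Rp − Rf) / σp = (8.16% − 0.54%) / 20.67% = 0.3687
M² = Rf + Sharpe × σm = 0.54% + 0.3687 × 18.58% = 7.3904%

7.39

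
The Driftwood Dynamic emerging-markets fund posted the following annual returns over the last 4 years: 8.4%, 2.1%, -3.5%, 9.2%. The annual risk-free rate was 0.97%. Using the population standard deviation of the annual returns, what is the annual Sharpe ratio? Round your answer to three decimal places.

0.598

Mean return μ = 16.20 / 4 = 4.0500%
Population σ = √[Σ(r − μ)² / 4] = √[106.2500 / 4] = √26.5625 = 5.1539%
Sharpe = (μ − rf) / σ = (4.0500 − 0.97) / 5.1539 = 3.0800 / 5.1539 = 0.5976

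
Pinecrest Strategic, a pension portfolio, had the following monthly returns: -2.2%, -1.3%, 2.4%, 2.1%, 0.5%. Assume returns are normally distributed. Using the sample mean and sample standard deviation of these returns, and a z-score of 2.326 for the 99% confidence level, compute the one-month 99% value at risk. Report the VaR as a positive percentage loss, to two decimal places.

μ = (-2.2 − 1.3 + 2.4 + 2.1 + 0.5) / 5 = 0.3000%
Sample σ = √[Σ(r − μ)² / 4] = √[16.5000 / 4] = √4.1250 = 2.0310%
VaR = −(μ − z·σ) = −(0.3000 − 2.326 × 2.0310) = −(-4.4241) = 4.4241%

4.42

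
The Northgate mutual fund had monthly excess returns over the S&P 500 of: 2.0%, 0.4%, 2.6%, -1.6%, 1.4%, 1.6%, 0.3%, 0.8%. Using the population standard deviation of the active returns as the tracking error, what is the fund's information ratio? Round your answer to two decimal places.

μ = (2 + 0.4 + 2.6 − 1.6 + 1.4 + 1.6 + 0.3 + 0.8) / 8 = 7.50 / 8 = 0.9375%
Σ(r − μ)² = (2 − 0.9375)² + (0.4 − 0.9375)² + (2.6 − 0.9375)² + … = 11.6988
σ = √[11.6988 / 8] = 1.2093%
IR = μ / tracking error = 0.9375 / 1.2093 = 0.7752

0.78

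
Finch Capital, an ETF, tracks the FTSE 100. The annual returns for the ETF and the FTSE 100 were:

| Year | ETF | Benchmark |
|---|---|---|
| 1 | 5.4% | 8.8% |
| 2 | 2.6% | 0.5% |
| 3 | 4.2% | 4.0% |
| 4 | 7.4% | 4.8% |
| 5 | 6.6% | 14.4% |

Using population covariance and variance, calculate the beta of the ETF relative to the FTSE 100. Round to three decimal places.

0.229

r̄p = 5.2400%,  r̄m = 6.5000%
Cov = Σ(rp − r̄p)(rm − r̄m) / 5 = 5.1760
Var(rm) = Σ(rm − r̄m)² / 5 = 22.5680
β = Cov / Var = 5.1760 / 22.5680 = 0.2294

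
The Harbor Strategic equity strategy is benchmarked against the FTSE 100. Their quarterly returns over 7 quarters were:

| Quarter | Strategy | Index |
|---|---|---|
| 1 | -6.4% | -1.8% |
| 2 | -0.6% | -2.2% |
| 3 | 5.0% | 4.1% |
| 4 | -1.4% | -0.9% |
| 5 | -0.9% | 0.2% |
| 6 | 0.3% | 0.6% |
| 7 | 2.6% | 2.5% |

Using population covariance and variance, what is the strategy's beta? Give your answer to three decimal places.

r̄p = -0.2000%,  r̄m = 0.3571%
Cov = Σ(rp − r̄p)(rm − r̄m) / 7 = 5.9429
Var(rm) = Σ(rm − r̄m)² / 7 = 4.4939
β = Cov / Var = 5.9429 / 4.4939 = 1.3224

1.322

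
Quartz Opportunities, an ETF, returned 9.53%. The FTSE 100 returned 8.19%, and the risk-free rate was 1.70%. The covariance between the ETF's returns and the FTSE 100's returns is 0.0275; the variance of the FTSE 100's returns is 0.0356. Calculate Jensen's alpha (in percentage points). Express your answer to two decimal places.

2.82

β = Cov / Var = 0.0275 / 0.0356 = 0.7725
E[R] = Rf + β(Rm − Rf) = 1.70% + 0.7725 × (8.19% − 1.70%) = 6.7135%
α = Rp − E[R] = 9.53% − 6.7135% = 2.8165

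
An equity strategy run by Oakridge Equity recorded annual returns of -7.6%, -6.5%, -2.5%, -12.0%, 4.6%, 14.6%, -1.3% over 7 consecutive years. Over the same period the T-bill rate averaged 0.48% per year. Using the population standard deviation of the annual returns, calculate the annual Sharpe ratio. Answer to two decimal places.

-0.25

Mean return r̄ = -10.70 / 7 = -1.5286%
Σ(r − r̄)² = (-7.6 − (-1.5286))² + (-6.5 − (-1.5286))² + … = 469.9143
σ = √[469.9143 / 7] = 8.1933%
Sharpe = (r̄ − rf) / σ = (-1.5286 − 0.48) / 8.1933 = -2.0086 / 8.1933 = -0.2452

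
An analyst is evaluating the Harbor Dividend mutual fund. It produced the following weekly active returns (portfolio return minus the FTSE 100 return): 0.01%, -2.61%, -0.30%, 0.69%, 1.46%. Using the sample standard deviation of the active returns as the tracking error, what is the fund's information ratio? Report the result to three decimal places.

-0.098

Mean return r̄ = -0.750 / 5 = -0.1500%
Σ(r − r̄)² = 9.3974; sample σ = √(9.3974/4) = 1.5328%
IR = r̄ / tracking error = -0.1500 / 1.5328 = -0.0979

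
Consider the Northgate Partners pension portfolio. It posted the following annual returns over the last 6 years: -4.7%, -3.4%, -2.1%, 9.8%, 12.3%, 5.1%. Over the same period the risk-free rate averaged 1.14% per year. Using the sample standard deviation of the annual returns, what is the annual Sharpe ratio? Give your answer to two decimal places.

Mean return r̄ = 17.00 / 6 = 2.8333%
Σ(r − r̄)² = (-4.7 − 2.8333)² + (-3.4 − 2.8333)² + (-2.1 − 2.8333)² + … = 263.2333
sample σ = √(263.2333 / 5) = √52.6467 = 7.2558%
Sharpe = (r̄ − rf) / σ = (2.8333 − 1.14) / 7.2558 = 1.6933 / 7.2558 = 0.2334

0.23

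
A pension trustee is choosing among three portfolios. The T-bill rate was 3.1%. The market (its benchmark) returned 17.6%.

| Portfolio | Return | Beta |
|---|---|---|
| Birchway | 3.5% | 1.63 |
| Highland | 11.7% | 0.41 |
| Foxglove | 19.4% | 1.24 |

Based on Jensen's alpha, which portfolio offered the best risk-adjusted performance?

Birchway: α = 3.5% − [3.1% + 1.63 × (17.6% − 3.1%)] = -23.235
Highland: α = 11.7% − [3.1% + 0.41 × (17.6% − 3.1%)] = 2.655
Foxglove: α = 19.4% − [3.1% + 1.24 × (17.6% − 3.1%)] = -1.680
Highest: Highland (2.655).

Highland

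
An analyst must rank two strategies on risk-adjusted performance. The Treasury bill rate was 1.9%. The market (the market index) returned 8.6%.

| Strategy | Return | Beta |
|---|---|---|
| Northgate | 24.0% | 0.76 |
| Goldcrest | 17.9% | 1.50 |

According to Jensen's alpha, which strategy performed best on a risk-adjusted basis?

Northgate

Northgate: α = 24.0% − [1.9% + 0.76 × (8.6% − 1.9%)] = 17.008
Goldcrest: α = 17.9% − [1.9% + 1.50 × (8.6% − 1.9%)] = 5.950
Highest: Northgate (17.008).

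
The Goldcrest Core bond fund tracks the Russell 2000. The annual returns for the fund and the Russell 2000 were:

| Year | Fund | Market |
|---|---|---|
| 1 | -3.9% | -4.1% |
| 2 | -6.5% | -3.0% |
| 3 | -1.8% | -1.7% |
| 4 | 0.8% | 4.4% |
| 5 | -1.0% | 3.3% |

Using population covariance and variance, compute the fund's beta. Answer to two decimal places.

0.61

r̄p = -2.4800%,  r̄m = -0.2200%
Cov = Σ(rp − r̄p)(rm − r̄m) / 5 = 7.2084
Var(rm) = Σ(rm − r̄m)² / 5 = 11.7416
β = Cov / Var = 7.2084 / 11.7416 = 0.6139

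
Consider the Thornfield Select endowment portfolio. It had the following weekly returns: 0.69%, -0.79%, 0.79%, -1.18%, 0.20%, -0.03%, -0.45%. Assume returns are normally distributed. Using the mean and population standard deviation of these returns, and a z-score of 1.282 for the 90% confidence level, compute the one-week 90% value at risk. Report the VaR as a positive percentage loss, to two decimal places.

0.99

μ = (0.69 − 0.79 + 0.79 − 1.18 + 0.2 − 0.03 − 0.45) / 7 = -0.770 / 7 = -0.1100%
Population σ = √[Σ(r − μ)² / 7] = √[3.2754 / 7] = √0.4679 = 0.6840%
VaR = −(μ − z·σ) = −(-0.1100 − 1.282 × 0.6840) = −(-0.9869) = 0.9869%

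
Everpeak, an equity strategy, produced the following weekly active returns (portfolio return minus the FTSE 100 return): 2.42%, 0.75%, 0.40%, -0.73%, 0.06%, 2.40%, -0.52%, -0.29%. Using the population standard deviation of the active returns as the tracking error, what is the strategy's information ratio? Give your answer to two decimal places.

Mean return r̄ = 4.490 / 8 = 0.5613%
Σ(r − r̄)² = 10.7099; population σ = √(10.7099/8) = 1.1570%
IR = r̄ / tracking error = 0.5613 / 1.1570 = 0.4851

0.49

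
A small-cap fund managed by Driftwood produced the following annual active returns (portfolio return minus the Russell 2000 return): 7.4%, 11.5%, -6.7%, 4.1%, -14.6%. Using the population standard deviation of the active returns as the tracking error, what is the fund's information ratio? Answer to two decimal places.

0.04

Mean return μ = 1.70 / 5 = 0.3400%
Population σ = √[Σ(r − μ)² / 5] = √[461.2920 / 5] = √92.2584 = 9.6051%
IR = μ / tracking error = 0.3400 / 9.6051 = 0.0354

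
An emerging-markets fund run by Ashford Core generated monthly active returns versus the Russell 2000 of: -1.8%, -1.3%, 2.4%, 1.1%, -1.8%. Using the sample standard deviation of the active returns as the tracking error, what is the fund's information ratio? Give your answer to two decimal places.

-0.15

Mean return μ = -1.40 / 5 = -0.2800%
Σ(r − μ)² = (-1.8 − (-0.2800))² + (-1.3 − (-0.2800))² + … = 14.7480
sample σ = √(14.7480 / 4) = √3.6870 = 1.9202%
IR = μ / tracking error = -0.2800 / 1.9202 = -0.1458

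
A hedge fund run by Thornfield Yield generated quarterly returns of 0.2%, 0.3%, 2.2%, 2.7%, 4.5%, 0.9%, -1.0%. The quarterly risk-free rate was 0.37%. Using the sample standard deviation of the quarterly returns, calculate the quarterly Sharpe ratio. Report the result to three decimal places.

0.556

μ = (0.2 + 0.3 + 2.2 + 2.7 + 4.5 + 0.9 − 1) / 7 = 9.80 / 7 = 1.4000%
Sample σ = √[Σ(r − μ)² / 6] = √[20.6000 / 6] = √3.4333 = 1.8529%
Sharpe = (μ − rf) / σ = (1.4000 − 0.37) / 1.8529 = 1.0300 / 1.8529 = 0.5559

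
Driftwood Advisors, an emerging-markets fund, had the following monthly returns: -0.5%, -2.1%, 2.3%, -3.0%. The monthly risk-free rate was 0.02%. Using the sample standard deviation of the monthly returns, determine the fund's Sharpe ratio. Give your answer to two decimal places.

Mean return r̄ = -3.30 / 4 = -0.8250%
Sample std dev = √[16.2275 / 3] = 2.3258%
Sharpe = (r̄ − rf) / σ = (-0.8250 − 0.02) / 2.3258 = -0.8450 / 2.3258 = -0.3633

-0.36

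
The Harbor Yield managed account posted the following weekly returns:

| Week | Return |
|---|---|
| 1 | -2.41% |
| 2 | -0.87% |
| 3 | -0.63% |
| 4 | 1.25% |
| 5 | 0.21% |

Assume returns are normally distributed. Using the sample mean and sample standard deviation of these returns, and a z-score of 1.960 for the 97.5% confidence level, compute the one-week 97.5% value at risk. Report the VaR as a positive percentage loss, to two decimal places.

3.15

r̄ = (-2.41 − 0.87 − 0.63 + 1.25 + 0.21) / 5 = -2.450 / 5 = -0.4900%
Sample σ = √[Σ(r − r̄)² / 4] = √[7.3680 / 4] = √1.8420 = 1.3572%
VaR = −(r̄ − z·σ) = −(-0.4900 − 1.960 × 1.3572) = −(-3.1501) = 3.1501%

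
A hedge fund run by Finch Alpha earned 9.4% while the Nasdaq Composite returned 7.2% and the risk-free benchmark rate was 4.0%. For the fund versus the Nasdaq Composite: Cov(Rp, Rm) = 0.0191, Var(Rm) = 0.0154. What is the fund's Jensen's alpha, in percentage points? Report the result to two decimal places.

1.43

β = Cov / Var = 0.0191 / 0.0154 = 1.2403
E[R] = Rf + β(Rm − Rf) = 4.0% + 1.2403 × (7.2% − 4.0%) = 7.9690%
α = Rp − E[R] = 9.4% − 7.9690% = 1.4310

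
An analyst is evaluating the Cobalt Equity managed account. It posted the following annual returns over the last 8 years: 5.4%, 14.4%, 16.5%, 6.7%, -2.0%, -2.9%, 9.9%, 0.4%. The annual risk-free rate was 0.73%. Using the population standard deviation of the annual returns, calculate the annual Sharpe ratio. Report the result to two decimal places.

μ = (5.4 + 14.4 + 16.5 + 6.7 − 2 − 2.9 + 9.9 + 0.4) / 8 = 48.40 / 8 = 6.0500%
Σ(r − μ)² = 371.4200; population σ = √(371.4200/8) = 6.8138%
Sharpe = (μ − rf) / σ = (6.0500 − 0.73) / 6.8138 = 5.3200 / 6.8138 = 0.7808

0.78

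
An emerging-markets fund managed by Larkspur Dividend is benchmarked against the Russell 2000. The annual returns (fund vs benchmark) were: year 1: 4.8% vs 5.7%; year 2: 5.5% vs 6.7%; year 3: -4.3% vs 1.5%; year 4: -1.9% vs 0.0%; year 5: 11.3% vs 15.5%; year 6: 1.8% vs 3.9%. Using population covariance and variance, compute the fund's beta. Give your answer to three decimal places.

r̄p = 2.8667%,  r̄m = 5.5500%
Cov = Σ(rp − r̄p)(rm − r̄m) / 6 = 24.0783
Var(rm) = Σ(rm − r̄m)² / 6 = 25.0458
β = Cov / Var = 24.0783 / 25.0458 = 0.9614

0.961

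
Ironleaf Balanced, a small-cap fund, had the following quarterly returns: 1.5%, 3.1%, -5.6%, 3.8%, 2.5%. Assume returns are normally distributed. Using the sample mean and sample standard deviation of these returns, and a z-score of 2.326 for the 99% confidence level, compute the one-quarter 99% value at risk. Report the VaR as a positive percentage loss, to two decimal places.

r̄ = (1.5 + 3.1 − 5.6 + 3.8 + 2.5) / 5 = 5.30 / 5 = 1.0600%
Sample σ = √[Σ(r − r̄)² / 4] = √[58.2920 / 4] = √14.5730 = 3.8175%
VaR = −(r̄ − z·σ) = −(1.0600 − 2.326 × 3.8175) = −(-7.8195) = 7.8195%

7.82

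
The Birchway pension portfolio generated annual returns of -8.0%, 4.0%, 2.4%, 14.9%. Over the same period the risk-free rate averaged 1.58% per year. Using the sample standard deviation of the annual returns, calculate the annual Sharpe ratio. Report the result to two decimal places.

0.19

Mean return μ = 13.30 / 4 = 3.3250%
Σ(r − μ)² = 263.5475; sample σ = √(263.5475/3) = 9.3728%
Sharpe = (μ − rf) / σ = (3.3250 − 1.58) / 9.3728 = 1.7450 / 9.3728 = 0.1862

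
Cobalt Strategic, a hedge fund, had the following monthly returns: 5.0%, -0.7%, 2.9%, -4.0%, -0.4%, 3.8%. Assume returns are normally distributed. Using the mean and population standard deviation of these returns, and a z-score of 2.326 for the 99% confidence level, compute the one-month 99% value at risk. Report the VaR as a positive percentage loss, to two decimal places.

6.08

μ = (5 − 0.7 + 2.9 − 4 − 0.4 + 3.8) / 6 = 6.60 / 6 = 1.1000%
Population std dev = √[57.2400 / 6] = 3.0887%
VaR = −(μ − z·σ) = −(1.1000 − 2.326 × 3.0887) = −(-6.0843) = 6.0843%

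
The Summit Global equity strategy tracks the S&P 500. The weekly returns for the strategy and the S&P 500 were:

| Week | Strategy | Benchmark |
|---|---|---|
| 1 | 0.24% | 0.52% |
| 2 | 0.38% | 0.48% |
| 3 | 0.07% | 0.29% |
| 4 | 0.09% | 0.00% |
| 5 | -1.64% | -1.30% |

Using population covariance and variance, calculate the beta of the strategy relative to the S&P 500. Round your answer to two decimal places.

r̄p = -0.1720%,  r̄m = -0.0020%
Cov = Σ(rp − r̄p)(rm − r̄m) / 5 = 0.4916
Var(rm) = Σ(rm − r̄m)² / 5 = 0.4550
β = Cov / Var = 0.4916 / 0.4550 = 1.0804

1.08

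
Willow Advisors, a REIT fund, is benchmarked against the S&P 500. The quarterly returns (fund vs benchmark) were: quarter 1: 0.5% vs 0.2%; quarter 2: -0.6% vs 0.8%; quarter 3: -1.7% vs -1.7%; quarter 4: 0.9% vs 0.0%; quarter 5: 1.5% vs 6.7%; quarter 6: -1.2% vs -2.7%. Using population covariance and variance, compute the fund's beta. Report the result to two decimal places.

0.30

r̄p = -0.1000%,  r̄m = 0.5500%
Cov = Σ(rp − r̄p)(rm − r̄m) / 6 = 2.6883
Var(rm) = Σ(rm − r̄m)² / 6 = 8.9892
β = Cov / Var = 2.6883 / 8.9892 = 0.2991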